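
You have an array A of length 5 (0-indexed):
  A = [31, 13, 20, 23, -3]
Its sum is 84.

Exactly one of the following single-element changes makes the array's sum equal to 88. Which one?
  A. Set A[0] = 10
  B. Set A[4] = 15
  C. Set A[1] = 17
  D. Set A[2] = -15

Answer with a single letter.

Answer: C

Derivation:
Option A: A[0] 31->10, delta=-21, new_sum=84+(-21)=63
Option B: A[4] -3->15, delta=18, new_sum=84+(18)=102
Option C: A[1] 13->17, delta=4, new_sum=84+(4)=88 <-- matches target
Option D: A[2] 20->-15, delta=-35, new_sum=84+(-35)=49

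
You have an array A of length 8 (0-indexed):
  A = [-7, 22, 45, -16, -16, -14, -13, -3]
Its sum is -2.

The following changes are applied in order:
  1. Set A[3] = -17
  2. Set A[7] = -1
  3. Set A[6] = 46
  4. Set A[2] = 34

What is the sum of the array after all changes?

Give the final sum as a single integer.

Initial sum: -2
Change 1: A[3] -16 -> -17, delta = -1, sum = -3
Change 2: A[7] -3 -> -1, delta = 2, sum = -1
Change 3: A[6] -13 -> 46, delta = 59, sum = 58
Change 4: A[2] 45 -> 34, delta = -11, sum = 47

Answer: 47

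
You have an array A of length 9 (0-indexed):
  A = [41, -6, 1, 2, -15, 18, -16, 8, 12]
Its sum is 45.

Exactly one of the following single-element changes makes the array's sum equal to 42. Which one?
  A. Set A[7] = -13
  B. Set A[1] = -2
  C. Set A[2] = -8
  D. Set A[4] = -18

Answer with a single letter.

Answer: D

Derivation:
Option A: A[7] 8->-13, delta=-21, new_sum=45+(-21)=24
Option B: A[1] -6->-2, delta=4, new_sum=45+(4)=49
Option C: A[2] 1->-8, delta=-9, new_sum=45+(-9)=36
Option D: A[4] -15->-18, delta=-3, new_sum=45+(-3)=42 <-- matches target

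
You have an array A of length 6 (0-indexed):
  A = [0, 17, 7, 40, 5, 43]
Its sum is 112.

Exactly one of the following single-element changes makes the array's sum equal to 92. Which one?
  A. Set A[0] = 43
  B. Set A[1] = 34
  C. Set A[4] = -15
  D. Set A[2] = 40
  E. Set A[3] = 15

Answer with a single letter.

Option A: A[0] 0->43, delta=43, new_sum=112+(43)=155
Option B: A[1] 17->34, delta=17, new_sum=112+(17)=129
Option C: A[4] 5->-15, delta=-20, new_sum=112+(-20)=92 <-- matches target
Option D: A[2] 7->40, delta=33, new_sum=112+(33)=145
Option E: A[3] 40->15, delta=-25, new_sum=112+(-25)=87

Answer: C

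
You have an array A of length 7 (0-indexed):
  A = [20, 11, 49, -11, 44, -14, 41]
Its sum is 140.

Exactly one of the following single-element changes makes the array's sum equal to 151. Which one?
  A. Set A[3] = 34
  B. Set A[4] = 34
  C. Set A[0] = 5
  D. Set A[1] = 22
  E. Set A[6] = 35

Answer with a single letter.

Answer: D

Derivation:
Option A: A[3] -11->34, delta=45, new_sum=140+(45)=185
Option B: A[4] 44->34, delta=-10, new_sum=140+(-10)=130
Option C: A[0] 20->5, delta=-15, new_sum=140+(-15)=125
Option D: A[1] 11->22, delta=11, new_sum=140+(11)=151 <-- matches target
Option E: A[6] 41->35, delta=-6, new_sum=140+(-6)=134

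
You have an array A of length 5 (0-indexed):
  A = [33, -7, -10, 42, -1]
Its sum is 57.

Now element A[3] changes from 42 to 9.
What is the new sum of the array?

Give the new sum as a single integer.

Answer: 24

Derivation:
Old value at index 3: 42
New value at index 3: 9
Delta = 9 - 42 = -33
New sum = old_sum + delta = 57 + (-33) = 24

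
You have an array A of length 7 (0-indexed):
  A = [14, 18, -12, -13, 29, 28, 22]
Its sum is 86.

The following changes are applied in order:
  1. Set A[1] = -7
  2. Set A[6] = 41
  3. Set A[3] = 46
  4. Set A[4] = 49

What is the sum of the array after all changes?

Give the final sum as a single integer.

Initial sum: 86
Change 1: A[1] 18 -> -7, delta = -25, sum = 61
Change 2: A[6] 22 -> 41, delta = 19, sum = 80
Change 3: A[3] -13 -> 46, delta = 59, sum = 139
Change 4: A[4] 29 -> 49, delta = 20, sum = 159

Answer: 159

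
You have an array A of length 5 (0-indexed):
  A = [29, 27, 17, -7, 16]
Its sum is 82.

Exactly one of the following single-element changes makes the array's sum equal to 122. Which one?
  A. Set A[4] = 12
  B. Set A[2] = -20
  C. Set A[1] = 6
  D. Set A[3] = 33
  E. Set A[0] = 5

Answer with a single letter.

Option A: A[4] 16->12, delta=-4, new_sum=82+(-4)=78
Option B: A[2] 17->-20, delta=-37, new_sum=82+(-37)=45
Option C: A[1] 27->6, delta=-21, new_sum=82+(-21)=61
Option D: A[3] -7->33, delta=40, new_sum=82+(40)=122 <-- matches target
Option E: A[0] 29->5, delta=-24, new_sum=82+(-24)=58

Answer: D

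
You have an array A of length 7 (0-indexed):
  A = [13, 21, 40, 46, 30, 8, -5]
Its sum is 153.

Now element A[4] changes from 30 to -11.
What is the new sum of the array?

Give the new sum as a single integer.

Answer: 112

Derivation:
Old value at index 4: 30
New value at index 4: -11
Delta = -11 - 30 = -41
New sum = old_sum + delta = 153 + (-41) = 112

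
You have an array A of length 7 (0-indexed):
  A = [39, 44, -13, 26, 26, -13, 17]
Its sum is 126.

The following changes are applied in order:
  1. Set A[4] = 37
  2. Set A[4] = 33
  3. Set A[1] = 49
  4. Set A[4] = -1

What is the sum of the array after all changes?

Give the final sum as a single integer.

Initial sum: 126
Change 1: A[4] 26 -> 37, delta = 11, sum = 137
Change 2: A[4] 37 -> 33, delta = -4, sum = 133
Change 3: A[1] 44 -> 49, delta = 5, sum = 138
Change 4: A[4] 33 -> -1, delta = -34, sum = 104

Answer: 104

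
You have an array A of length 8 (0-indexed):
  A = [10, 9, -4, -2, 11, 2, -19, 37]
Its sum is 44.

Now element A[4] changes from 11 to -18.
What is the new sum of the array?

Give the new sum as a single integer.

Answer: 15

Derivation:
Old value at index 4: 11
New value at index 4: -18
Delta = -18 - 11 = -29
New sum = old_sum + delta = 44 + (-29) = 15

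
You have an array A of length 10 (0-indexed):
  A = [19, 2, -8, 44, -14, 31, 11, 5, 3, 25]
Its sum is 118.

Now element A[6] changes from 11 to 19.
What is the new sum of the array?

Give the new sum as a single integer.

Old value at index 6: 11
New value at index 6: 19
Delta = 19 - 11 = 8
New sum = old_sum + delta = 118 + (8) = 126

Answer: 126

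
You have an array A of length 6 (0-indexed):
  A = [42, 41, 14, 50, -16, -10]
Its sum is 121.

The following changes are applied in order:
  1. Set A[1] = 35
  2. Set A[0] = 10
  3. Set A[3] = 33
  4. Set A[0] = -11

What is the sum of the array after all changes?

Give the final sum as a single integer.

Initial sum: 121
Change 1: A[1] 41 -> 35, delta = -6, sum = 115
Change 2: A[0] 42 -> 10, delta = -32, sum = 83
Change 3: A[3] 50 -> 33, delta = -17, sum = 66
Change 4: A[0] 10 -> -11, delta = -21, sum = 45

Answer: 45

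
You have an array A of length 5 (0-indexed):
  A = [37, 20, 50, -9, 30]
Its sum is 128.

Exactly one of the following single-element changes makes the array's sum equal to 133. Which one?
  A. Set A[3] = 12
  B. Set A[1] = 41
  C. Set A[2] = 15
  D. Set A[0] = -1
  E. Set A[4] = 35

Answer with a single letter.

Answer: E

Derivation:
Option A: A[3] -9->12, delta=21, new_sum=128+(21)=149
Option B: A[1] 20->41, delta=21, new_sum=128+(21)=149
Option C: A[2] 50->15, delta=-35, new_sum=128+(-35)=93
Option D: A[0] 37->-1, delta=-38, new_sum=128+(-38)=90
Option E: A[4] 30->35, delta=5, new_sum=128+(5)=133 <-- matches target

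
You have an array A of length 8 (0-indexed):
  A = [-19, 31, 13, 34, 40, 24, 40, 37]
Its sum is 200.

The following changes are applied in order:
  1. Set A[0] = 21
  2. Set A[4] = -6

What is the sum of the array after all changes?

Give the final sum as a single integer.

Answer: 194

Derivation:
Initial sum: 200
Change 1: A[0] -19 -> 21, delta = 40, sum = 240
Change 2: A[4] 40 -> -6, delta = -46, sum = 194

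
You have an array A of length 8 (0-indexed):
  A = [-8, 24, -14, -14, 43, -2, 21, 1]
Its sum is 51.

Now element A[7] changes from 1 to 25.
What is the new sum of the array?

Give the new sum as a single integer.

Answer: 75

Derivation:
Old value at index 7: 1
New value at index 7: 25
Delta = 25 - 1 = 24
New sum = old_sum + delta = 51 + (24) = 75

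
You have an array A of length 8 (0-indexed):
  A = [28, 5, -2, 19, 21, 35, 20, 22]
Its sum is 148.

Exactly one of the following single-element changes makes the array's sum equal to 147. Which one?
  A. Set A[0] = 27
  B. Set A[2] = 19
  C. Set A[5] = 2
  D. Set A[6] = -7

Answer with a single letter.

Answer: A

Derivation:
Option A: A[0] 28->27, delta=-1, new_sum=148+(-1)=147 <-- matches target
Option B: A[2] -2->19, delta=21, new_sum=148+(21)=169
Option C: A[5] 35->2, delta=-33, new_sum=148+(-33)=115
Option D: A[6] 20->-7, delta=-27, new_sum=148+(-27)=121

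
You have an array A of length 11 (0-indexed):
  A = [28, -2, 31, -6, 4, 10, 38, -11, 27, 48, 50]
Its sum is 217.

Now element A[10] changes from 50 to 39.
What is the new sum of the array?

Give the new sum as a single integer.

Answer: 206

Derivation:
Old value at index 10: 50
New value at index 10: 39
Delta = 39 - 50 = -11
New sum = old_sum + delta = 217 + (-11) = 206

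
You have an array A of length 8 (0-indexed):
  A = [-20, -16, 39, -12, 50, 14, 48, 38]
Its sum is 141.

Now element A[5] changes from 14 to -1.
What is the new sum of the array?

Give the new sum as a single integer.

Old value at index 5: 14
New value at index 5: -1
Delta = -1 - 14 = -15
New sum = old_sum + delta = 141 + (-15) = 126

Answer: 126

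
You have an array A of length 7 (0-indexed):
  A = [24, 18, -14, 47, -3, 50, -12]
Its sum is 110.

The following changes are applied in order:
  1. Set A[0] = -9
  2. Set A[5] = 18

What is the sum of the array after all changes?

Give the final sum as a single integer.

Initial sum: 110
Change 1: A[0] 24 -> -9, delta = -33, sum = 77
Change 2: A[5] 50 -> 18, delta = -32, sum = 45

Answer: 45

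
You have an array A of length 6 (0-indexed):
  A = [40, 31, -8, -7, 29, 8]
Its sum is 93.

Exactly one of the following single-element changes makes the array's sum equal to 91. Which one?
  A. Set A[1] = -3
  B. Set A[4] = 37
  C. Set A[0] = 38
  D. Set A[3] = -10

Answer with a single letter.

Option A: A[1] 31->-3, delta=-34, new_sum=93+(-34)=59
Option B: A[4] 29->37, delta=8, new_sum=93+(8)=101
Option C: A[0] 40->38, delta=-2, new_sum=93+(-2)=91 <-- matches target
Option D: A[3] -7->-10, delta=-3, new_sum=93+(-3)=90

Answer: C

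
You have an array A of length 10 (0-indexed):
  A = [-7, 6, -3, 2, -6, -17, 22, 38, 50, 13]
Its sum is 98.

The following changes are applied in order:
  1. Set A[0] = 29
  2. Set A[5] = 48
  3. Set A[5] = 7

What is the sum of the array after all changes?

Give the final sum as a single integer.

Initial sum: 98
Change 1: A[0] -7 -> 29, delta = 36, sum = 134
Change 2: A[5] -17 -> 48, delta = 65, sum = 199
Change 3: A[5] 48 -> 7, delta = -41, sum = 158

Answer: 158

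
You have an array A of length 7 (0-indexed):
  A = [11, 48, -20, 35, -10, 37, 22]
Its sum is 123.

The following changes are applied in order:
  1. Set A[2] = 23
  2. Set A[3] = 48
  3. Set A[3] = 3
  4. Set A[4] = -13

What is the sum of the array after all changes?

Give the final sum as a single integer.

Initial sum: 123
Change 1: A[2] -20 -> 23, delta = 43, sum = 166
Change 2: A[3] 35 -> 48, delta = 13, sum = 179
Change 3: A[3] 48 -> 3, delta = -45, sum = 134
Change 4: A[4] -10 -> -13, delta = -3, sum = 131

Answer: 131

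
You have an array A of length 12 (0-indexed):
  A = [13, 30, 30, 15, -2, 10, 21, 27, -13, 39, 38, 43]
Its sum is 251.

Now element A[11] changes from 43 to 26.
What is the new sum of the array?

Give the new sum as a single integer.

Answer: 234

Derivation:
Old value at index 11: 43
New value at index 11: 26
Delta = 26 - 43 = -17
New sum = old_sum + delta = 251 + (-17) = 234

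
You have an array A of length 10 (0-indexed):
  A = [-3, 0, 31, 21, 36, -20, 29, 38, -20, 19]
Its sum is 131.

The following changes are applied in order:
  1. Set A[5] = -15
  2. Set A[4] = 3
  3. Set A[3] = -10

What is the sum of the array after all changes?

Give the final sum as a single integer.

Answer: 72

Derivation:
Initial sum: 131
Change 1: A[5] -20 -> -15, delta = 5, sum = 136
Change 2: A[4] 36 -> 3, delta = -33, sum = 103
Change 3: A[3] 21 -> -10, delta = -31, sum = 72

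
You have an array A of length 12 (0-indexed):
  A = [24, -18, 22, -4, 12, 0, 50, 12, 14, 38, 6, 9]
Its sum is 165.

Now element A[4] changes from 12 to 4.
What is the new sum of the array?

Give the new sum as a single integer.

Answer: 157

Derivation:
Old value at index 4: 12
New value at index 4: 4
Delta = 4 - 12 = -8
New sum = old_sum + delta = 165 + (-8) = 157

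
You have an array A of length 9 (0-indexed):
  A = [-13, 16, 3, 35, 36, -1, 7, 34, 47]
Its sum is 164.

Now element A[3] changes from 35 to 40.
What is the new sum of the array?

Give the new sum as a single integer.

Old value at index 3: 35
New value at index 3: 40
Delta = 40 - 35 = 5
New sum = old_sum + delta = 164 + (5) = 169

Answer: 169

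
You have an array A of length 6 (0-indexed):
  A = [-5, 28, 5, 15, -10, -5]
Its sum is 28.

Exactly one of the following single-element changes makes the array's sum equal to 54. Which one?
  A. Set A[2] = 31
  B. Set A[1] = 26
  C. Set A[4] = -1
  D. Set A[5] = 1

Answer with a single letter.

Answer: A

Derivation:
Option A: A[2] 5->31, delta=26, new_sum=28+(26)=54 <-- matches target
Option B: A[1] 28->26, delta=-2, new_sum=28+(-2)=26
Option C: A[4] -10->-1, delta=9, new_sum=28+(9)=37
Option D: A[5] -5->1, delta=6, new_sum=28+(6)=34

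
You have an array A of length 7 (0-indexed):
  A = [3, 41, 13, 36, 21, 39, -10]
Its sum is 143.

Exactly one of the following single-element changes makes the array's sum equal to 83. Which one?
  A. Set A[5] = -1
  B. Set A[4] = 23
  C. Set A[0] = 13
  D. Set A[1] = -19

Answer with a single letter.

Option A: A[5] 39->-1, delta=-40, new_sum=143+(-40)=103
Option B: A[4] 21->23, delta=2, new_sum=143+(2)=145
Option C: A[0] 3->13, delta=10, new_sum=143+(10)=153
Option D: A[1] 41->-19, delta=-60, new_sum=143+(-60)=83 <-- matches target

Answer: D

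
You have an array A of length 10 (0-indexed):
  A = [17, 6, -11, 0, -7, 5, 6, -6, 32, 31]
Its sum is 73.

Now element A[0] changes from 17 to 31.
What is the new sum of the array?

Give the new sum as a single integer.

Answer: 87

Derivation:
Old value at index 0: 17
New value at index 0: 31
Delta = 31 - 17 = 14
New sum = old_sum + delta = 73 + (14) = 87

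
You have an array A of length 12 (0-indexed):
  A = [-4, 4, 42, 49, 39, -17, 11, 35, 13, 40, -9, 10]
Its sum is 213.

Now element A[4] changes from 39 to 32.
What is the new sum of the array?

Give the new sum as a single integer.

Answer: 206

Derivation:
Old value at index 4: 39
New value at index 4: 32
Delta = 32 - 39 = -7
New sum = old_sum + delta = 213 + (-7) = 206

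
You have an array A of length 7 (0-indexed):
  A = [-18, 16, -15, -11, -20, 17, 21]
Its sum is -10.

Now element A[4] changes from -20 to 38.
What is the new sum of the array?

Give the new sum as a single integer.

Answer: 48

Derivation:
Old value at index 4: -20
New value at index 4: 38
Delta = 38 - -20 = 58
New sum = old_sum + delta = -10 + (58) = 48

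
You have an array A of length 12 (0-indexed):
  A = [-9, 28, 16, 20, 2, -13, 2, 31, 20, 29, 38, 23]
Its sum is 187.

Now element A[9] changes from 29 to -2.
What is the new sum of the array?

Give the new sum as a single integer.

Answer: 156

Derivation:
Old value at index 9: 29
New value at index 9: -2
Delta = -2 - 29 = -31
New sum = old_sum + delta = 187 + (-31) = 156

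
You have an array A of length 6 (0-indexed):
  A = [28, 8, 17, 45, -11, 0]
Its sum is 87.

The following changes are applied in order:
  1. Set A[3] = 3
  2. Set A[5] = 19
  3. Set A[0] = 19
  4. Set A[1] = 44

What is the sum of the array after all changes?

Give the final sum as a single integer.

Initial sum: 87
Change 1: A[3] 45 -> 3, delta = -42, sum = 45
Change 2: A[5] 0 -> 19, delta = 19, sum = 64
Change 3: A[0] 28 -> 19, delta = -9, sum = 55
Change 4: A[1] 8 -> 44, delta = 36, sum = 91

Answer: 91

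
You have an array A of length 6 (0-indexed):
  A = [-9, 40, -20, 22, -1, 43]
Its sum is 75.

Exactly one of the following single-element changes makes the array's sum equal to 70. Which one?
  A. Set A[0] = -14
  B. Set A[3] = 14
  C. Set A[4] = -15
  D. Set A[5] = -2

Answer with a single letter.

Answer: A

Derivation:
Option A: A[0] -9->-14, delta=-5, new_sum=75+(-5)=70 <-- matches target
Option B: A[3] 22->14, delta=-8, new_sum=75+(-8)=67
Option C: A[4] -1->-15, delta=-14, new_sum=75+(-14)=61
Option D: A[5] 43->-2, delta=-45, new_sum=75+(-45)=30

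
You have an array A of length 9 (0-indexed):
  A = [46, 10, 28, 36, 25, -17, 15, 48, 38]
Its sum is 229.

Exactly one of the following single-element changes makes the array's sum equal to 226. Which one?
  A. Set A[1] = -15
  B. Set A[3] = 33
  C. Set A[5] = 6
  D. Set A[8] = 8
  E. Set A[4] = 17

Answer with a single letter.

Answer: B

Derivation:
Option A: A[1] 10->-15, delta=-25, new_sum=229+(-25)=204
Option B: A[3] 36->33, delta=-3, new_sum=229+(-3)=226 <-- matches target
Option C: A[5] -17->6, delta=23, new_sum=229+(23)=252
Option D: A[8] 38->8, delta=-30, new_sum=229+(-30)=199
Option E: A[4] 25->17, delta=-8, new_sum=229+(-8)=221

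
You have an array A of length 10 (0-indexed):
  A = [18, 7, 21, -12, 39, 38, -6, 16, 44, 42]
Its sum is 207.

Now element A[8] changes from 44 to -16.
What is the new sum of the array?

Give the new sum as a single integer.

Answer: 147

Derivation:
Old value at index 8: 44
New value at index 8: -16
Delta = -16 - 44 = -60
New sum = old_sum + delta = 207 + (-60) = 147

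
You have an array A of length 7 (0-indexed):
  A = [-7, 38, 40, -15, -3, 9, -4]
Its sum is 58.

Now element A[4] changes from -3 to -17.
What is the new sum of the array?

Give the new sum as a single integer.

Old value at index 4: -3
New value at index 4: -17
Delta = -17 - -3 = -14
New sum = old_sum + delta = 58 + (-14) = 44

Answer: 44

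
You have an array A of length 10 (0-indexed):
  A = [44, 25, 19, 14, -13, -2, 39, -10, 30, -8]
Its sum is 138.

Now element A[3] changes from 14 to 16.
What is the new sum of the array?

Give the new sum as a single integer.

Old value at index 3: 14
New value at index 3: 16
Delta = 16 - 14 = 2
New sum = old_sum + delta = 138 + (2) = 140

Answer: 140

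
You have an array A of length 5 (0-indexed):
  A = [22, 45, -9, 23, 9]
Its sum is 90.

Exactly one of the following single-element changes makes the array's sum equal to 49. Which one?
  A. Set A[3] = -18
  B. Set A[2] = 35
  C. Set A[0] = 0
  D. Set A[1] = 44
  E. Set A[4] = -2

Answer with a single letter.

Answer: A

Derivation:
Option A: A[3] 23->-18, delta=-41, new_sum=90+(-41)=49 <-- matches target
Option B: A[2] -9->35, delta=44, new_sum=90+(44)=134
Option C: A[0] 22->0, delta=-22, new_sum=90+(-22)=68
Option D: A[1] 45->44, delta=-1, new_sum=90+(-1)=89
Option E: A[4] 9->-2, delta=-11, new_sum=90+(-11)=79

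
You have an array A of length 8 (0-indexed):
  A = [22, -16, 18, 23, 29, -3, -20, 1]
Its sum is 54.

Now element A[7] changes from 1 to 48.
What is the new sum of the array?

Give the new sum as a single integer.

Answer: 101

Derivation:
Old value at index 7: 1
New value at index 7: 48
Delta = 48 - 1 = 47
New sum = old_sum + delta = 54 + (47) = 101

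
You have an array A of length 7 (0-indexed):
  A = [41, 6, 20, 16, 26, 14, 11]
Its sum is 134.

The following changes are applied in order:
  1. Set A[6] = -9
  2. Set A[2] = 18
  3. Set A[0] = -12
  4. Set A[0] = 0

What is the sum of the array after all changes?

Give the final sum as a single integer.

Answer: 71

Derivation:
Initial sum: 134
Change 1: A[6] 11 -> -9, delta = -20, sum = 114
Change 2: A[2] 20 -> 18, delta = -2, sum = 112
Change 3: A[0] 41 -> -12, delta = -53, sum = 59
Change 4: A[0] -12 -> 0, delta = 12, sum = 71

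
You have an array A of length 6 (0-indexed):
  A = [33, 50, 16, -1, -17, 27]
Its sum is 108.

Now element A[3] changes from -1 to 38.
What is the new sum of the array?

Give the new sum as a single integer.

Old value at index 3: -1
New value at index 3: 38
Delta = 38 - -1 = 39
New sum = old_sum + delta = 108 + (39) = 147

Answer: 147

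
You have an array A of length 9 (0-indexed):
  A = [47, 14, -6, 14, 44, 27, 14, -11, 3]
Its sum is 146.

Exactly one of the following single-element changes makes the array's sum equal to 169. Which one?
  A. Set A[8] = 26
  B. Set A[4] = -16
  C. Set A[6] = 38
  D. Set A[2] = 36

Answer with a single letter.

Answer: A

Derivation:
Option A: A[8] 3->26, delta=23, new_sum=146+(23)=169 <-- matches target
Option B: A[4] 44->-16, delta=-60, new_sum=146+(-60)=86
Option C: A[6] 14->38, delta=24, new_sum=146+(24)=170
Option D: A[2] -6->36, delta=42, new_sum=146+(42)=188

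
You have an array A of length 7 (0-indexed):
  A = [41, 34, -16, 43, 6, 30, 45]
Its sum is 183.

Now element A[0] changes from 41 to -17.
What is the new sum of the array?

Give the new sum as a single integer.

Answer: 125

Derivation:
Old value at index 0: 41
New value at index 0: -17
Delta = -17 - 41 = -58
New sum = old_sum + delta = 183 + (-58) = 125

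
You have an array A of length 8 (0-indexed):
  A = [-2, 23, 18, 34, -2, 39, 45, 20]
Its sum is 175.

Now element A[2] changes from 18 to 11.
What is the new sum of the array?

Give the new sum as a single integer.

Old value at index 2: 18
New value at index 2: 11
Delta = 11 - 18 = -7
New sum = old_sum + delta = 175 + (-7) = 168

Answer: 168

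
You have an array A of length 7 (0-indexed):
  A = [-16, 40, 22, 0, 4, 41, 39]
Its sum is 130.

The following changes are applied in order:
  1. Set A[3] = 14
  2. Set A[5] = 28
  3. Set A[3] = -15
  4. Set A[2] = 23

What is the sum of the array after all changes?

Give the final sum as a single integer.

Answer: 103

Derivation:
Initial sum: 130
Change 1: A[3] 0 -> 14, delta = 14, sum = 144
Change 2: A[5] 41 -> 28, delta = -13, sum = 131
Change 3: A[3] 14 -> -15, delta = -29, sum = 102
Change 4: A[2] 22 -> 23, delta = 1, sum = 103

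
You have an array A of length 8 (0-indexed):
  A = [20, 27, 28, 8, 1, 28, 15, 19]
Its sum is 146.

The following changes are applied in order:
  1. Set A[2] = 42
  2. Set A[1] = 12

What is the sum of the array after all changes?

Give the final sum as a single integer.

Initial sum: 146
Change 1: A[2] 28 -> 42, delta = 14, sum = 160
Change 2: A[1] 27 -> 12, delta = -15, sum = 145

Answer: 145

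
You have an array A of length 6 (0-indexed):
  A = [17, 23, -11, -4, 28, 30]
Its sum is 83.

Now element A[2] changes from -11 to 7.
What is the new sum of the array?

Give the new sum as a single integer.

Answer: 101

Derivation:
Old value at index 2: -11
New value at index 2: 7
Delta = 7 - -11 = 18
New sum = old_sum + delta = 83 + (18) = 101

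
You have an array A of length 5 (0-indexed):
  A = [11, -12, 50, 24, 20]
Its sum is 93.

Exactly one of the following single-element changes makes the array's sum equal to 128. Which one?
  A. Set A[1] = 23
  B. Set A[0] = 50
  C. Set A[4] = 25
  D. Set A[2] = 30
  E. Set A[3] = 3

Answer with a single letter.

Option A: A[1] -12->23, delta=35, new_sum=93+(35)=128 <-- matches target
Option B: A[0] 11->50, delta=39, new_sum=93+(39)=132
Option C: A[4] 20->25, delta=5, new_sum=93+(5)=98
Option D: A[2] 50->30, delta=-20, new_sum=93+(-20)=73
Option E: A[3] 24->3, delta=-21, new_sum=93+(-21)=72

Answer: A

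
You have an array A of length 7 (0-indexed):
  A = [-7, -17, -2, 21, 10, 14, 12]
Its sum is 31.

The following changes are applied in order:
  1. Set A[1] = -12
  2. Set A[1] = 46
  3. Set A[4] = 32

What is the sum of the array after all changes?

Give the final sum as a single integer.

Initial sum: 31
Change 1: A[1] -17 -> -12, delta = 5, sum = 36
Change 2: A[1] -12 -> 46, delta = 58, sum = 94
Change 3: A[4] 10 -> 32, delta = 22, sum = 116

Answer: 116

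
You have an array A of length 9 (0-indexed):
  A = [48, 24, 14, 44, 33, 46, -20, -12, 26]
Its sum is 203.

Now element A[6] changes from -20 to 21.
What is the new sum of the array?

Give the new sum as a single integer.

Answer: 244

Derivation:
Old value at index 6: -20
New value at index 6: 21
Delta = 21 - -20 = 41
New sum = old_sum + delta = 203 + (41) = 244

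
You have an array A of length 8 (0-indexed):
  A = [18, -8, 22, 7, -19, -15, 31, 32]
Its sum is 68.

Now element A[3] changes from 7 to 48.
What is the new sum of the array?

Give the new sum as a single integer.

Answer: 109

Derivation:
Old value at index 3: 7
New value at index 3: 48
Delta = 48 - 7 = 41
New sum = old_sum + delta = 68 + (41) = 109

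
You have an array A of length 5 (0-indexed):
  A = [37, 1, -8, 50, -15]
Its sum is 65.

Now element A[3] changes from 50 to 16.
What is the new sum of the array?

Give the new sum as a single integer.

Old value at index 3: 50
New value at index 3: 16
Delta = 16 - 50 = -34
New sum = old_sum + delta = 65 + (-34) = 31

Answer: 31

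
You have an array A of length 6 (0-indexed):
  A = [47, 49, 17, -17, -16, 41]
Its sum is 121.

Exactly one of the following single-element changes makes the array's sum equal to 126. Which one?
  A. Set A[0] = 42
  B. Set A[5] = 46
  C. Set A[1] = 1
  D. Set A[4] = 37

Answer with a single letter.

Option A: A[0] 47->42, delta=-5, new_sum=121+(-5)=116
Option B: A[5] 41->46, delta=5, new_sum=121+(5)=126 <-- matches target
Option C: A[1] 49->1, delta=-48, new_sum=121+(-48)=73
Option D: A[4] -16->37, delta=53, new_sum=121+(53)=174

Answer: B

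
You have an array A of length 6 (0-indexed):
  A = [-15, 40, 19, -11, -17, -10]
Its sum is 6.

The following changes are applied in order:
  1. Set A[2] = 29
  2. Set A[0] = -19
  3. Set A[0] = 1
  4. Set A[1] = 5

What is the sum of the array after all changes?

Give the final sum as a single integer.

Answer: -3

Derivation:
Initial sum: 6
Change 1: A[2] 19 -> 29, delta = 10, sum = 16
Change 2: A[0] -15 -> -19, delta = -4, sum = 12
Change 3: A[0] -19 -> 1, delta = 20, sum = 32
Change 4: A[1] 40 -> 5, delta = -35, sum = -3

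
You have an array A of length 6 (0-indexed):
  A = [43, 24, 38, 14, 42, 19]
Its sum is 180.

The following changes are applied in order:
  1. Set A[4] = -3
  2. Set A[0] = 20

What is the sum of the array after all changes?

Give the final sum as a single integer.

Initial sum: 180
Change 1: A[4] 42 -> -3, delta = -45, sum = 135
Change 2: A[0] 43 -> 20, delta = -23, sum = 112

Answer: 112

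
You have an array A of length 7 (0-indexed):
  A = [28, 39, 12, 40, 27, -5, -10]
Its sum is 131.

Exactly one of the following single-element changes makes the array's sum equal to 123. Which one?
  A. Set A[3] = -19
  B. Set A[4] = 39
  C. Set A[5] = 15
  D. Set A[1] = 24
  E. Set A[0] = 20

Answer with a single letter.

Option A: A[3] 40->-19, delta=-59, new_sum=131+(-59)=72
Option B: A[4] 27->39, delta=12, new_sum=131+(12)=143
Option C: A[5] -5->15, delta=20, new_sum=131+(20)=151
Option D: A[1] 39->24, delta=-15, new_sum=131+(-15)=116
Option E: A[0] 28->20, delta=-8, new_sum=131+(-8)=123 <-- matches target

Answer: E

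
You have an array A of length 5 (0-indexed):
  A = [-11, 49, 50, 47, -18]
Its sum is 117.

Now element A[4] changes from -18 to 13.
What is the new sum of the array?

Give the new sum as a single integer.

Answer: 148

Derivation:
Old value at index 4: -18
New value at index 4: 13
Delta = 13 - -18 = 31
New sum = old_sum + delta = 117 + (31) = 148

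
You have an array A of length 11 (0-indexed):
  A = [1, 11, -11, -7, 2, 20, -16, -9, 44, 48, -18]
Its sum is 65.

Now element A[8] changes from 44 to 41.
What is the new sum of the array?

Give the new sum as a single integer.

Old value at index 8: 44
New value at index 8: 41
Delta = 41 - 44 = -3
New sum = old_sum + delta = 65 + (-3) = 62

Answer: 62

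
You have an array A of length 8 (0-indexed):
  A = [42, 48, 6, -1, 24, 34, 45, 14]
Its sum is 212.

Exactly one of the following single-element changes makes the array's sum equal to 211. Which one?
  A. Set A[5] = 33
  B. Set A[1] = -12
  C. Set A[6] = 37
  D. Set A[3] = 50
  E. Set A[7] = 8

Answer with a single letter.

Option A: A[5] 34->33, delta=-1, new_sum=212+(-1)=211 <-- matches target
Option B: A[1] 48->-12, delta=-60, new_sum=212+(-60)=152
Option C: A[6] 45->37, delta=-8, new_sum=212+(-8)=204
Option D: A[3] -1->50, delta=51, new_sum=212+(51)=263
Option E: A[7] 14->8, delta=-6, new_sum=212+(-6)=206

Answer: A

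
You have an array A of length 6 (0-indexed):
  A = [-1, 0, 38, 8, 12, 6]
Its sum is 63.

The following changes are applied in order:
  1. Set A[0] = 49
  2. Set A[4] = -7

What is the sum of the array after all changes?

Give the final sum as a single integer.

Initial sum: 63
Change 1: A[0] -1 -> 49, delta = 50, sum = 113
Change 2: A[4] 12 -> -7, delta = -19, sum = 94

Answer: 94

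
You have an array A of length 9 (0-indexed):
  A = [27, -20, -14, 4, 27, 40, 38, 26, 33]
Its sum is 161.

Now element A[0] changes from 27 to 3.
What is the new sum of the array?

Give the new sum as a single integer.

Old value at index 0: 27
New value at index 0: 3
Delta = 3 - 27 = -24
New sum = old_sum + delta = 161 + (-24) = 137

Answer: 137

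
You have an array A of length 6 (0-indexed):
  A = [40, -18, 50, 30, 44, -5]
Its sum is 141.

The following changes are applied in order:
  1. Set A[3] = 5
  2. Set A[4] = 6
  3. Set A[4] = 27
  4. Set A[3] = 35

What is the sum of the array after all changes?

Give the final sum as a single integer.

Answer: 129

Derivation:
Initial sum: 141
Change 1: A[3] 30 -> 5, delta = -25, sum = 116
Change 2: A[4] 44 -> 6, delta = -38, sum = 78
Change 3: A[4] 6 -> 27, delta = 21, sum = 99
Change 4: A[3] 5 -> 35, delta = 30, sum = 129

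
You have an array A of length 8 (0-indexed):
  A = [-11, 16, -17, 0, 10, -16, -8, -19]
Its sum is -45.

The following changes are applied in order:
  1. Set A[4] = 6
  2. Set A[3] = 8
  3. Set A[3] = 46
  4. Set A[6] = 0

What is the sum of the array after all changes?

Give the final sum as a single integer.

Initial sum: -45
Change 1: A[4] 10 -> 6, delta = -4, sum = -49
Change 2: A[3] 0 -> 8, delta = 8, sum = -41
Change 3: A[3] 8 -> 46, delta = 38, sum = -3
Change 4: A[6] -8 -> 0, delta = 8, sum = 5

Answer: 5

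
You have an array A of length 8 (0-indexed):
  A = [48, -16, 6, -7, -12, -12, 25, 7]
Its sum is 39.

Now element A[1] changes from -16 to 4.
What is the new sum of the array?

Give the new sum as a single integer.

Answer: 59

Derivation:
Old value at index 1: -16
New value at index 1: 4
Delta = 4 - -16 = 20
New sum = old_sum + delta = 39 + (20) = 59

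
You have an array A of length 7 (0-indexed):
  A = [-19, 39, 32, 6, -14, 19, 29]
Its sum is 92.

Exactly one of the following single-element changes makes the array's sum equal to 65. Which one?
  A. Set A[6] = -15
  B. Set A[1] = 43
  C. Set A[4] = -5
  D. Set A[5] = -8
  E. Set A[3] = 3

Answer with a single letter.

Answer: D

Derivation:
Option A: A[6] 29->-15, delta=-44, new_sum=92+(-44)=48
Option B: A[1] 39->43, delta=4, new_sum=92+(4)=96
Option C: A[4] -14->-5, delta=9, new_sum=92+(9)=101
Option D: A[5] 19->-8, delta=-27, new_sum=92+(-27)=65 <-- matches target
Option E: A[3] 6->3, delta=-3, new_sum=92+(-3)=89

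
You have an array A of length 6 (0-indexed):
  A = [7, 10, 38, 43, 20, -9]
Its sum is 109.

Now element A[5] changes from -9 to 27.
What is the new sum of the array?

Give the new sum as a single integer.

Old value at index 5: -9
New value at index 5: 27
Delta = 27 - -9 = 36
New sum = old_sum + delta = 109 + (36) = 145

Answer: 145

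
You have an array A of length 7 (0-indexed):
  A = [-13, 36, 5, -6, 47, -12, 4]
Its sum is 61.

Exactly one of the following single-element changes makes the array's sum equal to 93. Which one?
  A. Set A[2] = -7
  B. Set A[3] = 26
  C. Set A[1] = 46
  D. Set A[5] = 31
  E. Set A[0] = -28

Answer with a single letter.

Option A: A[2] 5->-7, delta=-12, new_sum=61+(-12)=49
Option B: A[3] -6->26, delta=32, new_sum=61+(32)=93 <-- matches target
Option C: A[1] 36->46, delta=10, new_sum=61+(10)=71
Option D: A[5] -12->31, delta=43, new_sum=61+(43)=104
Option E: A[0] -13->-28, delta=-15, new_sum=61+(-15)=46

Answer: B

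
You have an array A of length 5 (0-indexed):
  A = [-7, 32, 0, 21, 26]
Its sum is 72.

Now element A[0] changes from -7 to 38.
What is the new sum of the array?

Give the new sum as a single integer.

Old value at index 0: -7
New value at index 0: 38
Delta = 38 - -7 = 45
New sum = old_sum + delta = 72 + (45) = 117

Answer: 117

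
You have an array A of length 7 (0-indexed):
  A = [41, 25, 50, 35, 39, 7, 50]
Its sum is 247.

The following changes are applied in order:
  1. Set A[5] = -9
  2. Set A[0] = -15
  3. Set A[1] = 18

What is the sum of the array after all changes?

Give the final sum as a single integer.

Initial sum: 247
Change 1: A[5] 7 -> -9, delta = -16, sum = 231
Change 2: A[0] 41 -> -15, delta = -56, sum = 175
Change 3: A[1] 25 -> 18, delta = -7, sum = 168

Answer: 168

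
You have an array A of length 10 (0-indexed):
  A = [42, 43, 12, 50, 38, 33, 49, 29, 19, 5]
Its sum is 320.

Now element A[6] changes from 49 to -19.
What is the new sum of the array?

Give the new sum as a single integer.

Old value at index 6: 49
New value at index 6: -19
Delta = -19 - 49 = -68
New sum = old_sum + delta = 320 + (-68) = 252

Answer: 252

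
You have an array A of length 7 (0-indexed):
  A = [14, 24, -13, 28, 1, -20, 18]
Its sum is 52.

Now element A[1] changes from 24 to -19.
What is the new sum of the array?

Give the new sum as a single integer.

Answer: 9

Derivation:
Old value at index 1: 24
New value at index 1: -19
Delta = -19 - 24 = -43
New sum = old_sum + delta = 52 + (-43) = 9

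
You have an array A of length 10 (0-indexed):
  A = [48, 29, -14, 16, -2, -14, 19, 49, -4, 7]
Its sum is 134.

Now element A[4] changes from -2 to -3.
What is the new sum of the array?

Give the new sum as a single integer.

Old value at index 4: -2
New value at index 4: -3
Delta = -3 - -2 = -1
New sum = old_sum + delta = 134 + (-1) = 133

Answer: 133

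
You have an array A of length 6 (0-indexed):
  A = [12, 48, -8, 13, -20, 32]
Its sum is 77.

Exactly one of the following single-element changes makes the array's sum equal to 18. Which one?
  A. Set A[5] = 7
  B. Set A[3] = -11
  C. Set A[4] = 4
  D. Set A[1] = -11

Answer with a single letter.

Answer: D

Derivation:
Option A: A[5] 32->7, delta=-25, new_sum=77+(-25)=52
Option B: A[3] 13->-11, delta=-24, new_sum=77+(-24)=53
Option C: A[4] -20->4, delta=24, new_sum=77+(24)=101
Option D: A[1] 48->-11, delta=-59, new_sum=77+(-59)=18 <-- matches target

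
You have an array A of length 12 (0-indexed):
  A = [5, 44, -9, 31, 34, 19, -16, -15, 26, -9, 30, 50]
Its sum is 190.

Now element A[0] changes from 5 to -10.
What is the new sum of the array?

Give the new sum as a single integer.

Answer: 175

Derivation:
Old value at index 0: 5
New value at index 0: -10
Delta = -10 - 5 = -15
New sum = old_sum + delta = 190 + (-15) = 175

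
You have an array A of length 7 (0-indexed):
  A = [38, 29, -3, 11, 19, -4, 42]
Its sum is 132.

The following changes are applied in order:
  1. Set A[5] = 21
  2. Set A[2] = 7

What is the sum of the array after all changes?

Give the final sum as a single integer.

Answer: 167

Derivation:
Initial sum: 132
Change 1: A[5] -4 -> 21, delta = 25, sum = 157
Change 2: A[2] -3 -> 7, delta = 10, sum = 167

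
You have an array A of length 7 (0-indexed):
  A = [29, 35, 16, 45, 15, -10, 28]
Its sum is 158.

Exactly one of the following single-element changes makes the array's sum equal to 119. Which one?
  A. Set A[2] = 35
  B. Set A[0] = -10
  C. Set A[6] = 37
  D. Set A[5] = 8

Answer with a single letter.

Option A: A[2] 16->35, delta=19, new_sum=158+(19)=177
Option B: A[0] 29->-10, delta=-39, new_sum=158+(-39)=119 <-- matches target
Option C: A[6] 28->37, delta=9, new_sum=158+(9)=167
Option D: A[5] -10->8, delta=18, new_sum=158+(18)=176

Answer: B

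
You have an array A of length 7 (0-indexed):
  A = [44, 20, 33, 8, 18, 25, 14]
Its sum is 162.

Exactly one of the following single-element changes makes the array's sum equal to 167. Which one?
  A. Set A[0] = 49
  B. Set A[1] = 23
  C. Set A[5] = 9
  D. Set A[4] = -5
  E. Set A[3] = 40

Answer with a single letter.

Answer: A

Derivation:
Option A: A[0] 44->49, delta=5, new_sum=162+(5)=167 <-- matches target
Option B: A[1] 20->23, delta=3, new_sum=162+(3)=165
Option C: A[5] 25->9, delta=-16, new_sum=162+(-16)=146
Option D: A[4] 18->-5, delta=-23, new_sum=162+(-23)=139
Option E: A[3] 8->40, delta=32, new_sum=162+(32)=194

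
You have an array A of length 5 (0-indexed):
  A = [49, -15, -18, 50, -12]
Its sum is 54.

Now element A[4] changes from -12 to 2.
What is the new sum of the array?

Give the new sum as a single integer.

Old value at index 4: -12
New value at index 4: 2
Delta = 2 - -12 = 14
New sum = old_sum + delta = 54 + (14) = 68

Answer: 68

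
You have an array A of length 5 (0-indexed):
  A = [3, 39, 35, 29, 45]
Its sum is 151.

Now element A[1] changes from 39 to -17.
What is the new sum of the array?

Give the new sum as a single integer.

Old value at index 1: 39
New value at index 1: -17
Delta = -17 - 39 = -56
New sum = old_sum + delta = 151 + (-56) = 95

Answer: 95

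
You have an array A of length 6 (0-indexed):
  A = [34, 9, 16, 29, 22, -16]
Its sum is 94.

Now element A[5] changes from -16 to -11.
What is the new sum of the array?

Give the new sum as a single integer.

Answer: 99

Derivation:
Old value at index 5: -16
New value at index 5: -11
Delta = -11 - -16 = 5
New sum = old_sum + delta = 94 + (5) = 99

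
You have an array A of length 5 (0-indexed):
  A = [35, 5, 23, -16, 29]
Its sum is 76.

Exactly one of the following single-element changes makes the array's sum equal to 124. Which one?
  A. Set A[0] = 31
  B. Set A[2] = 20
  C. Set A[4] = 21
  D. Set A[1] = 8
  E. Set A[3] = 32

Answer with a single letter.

Option A: A[0] 35->31, delta=-4, new_sum=76+(-4)=72
Option B: A[2] 23->20, delta=-3, new_sum=76+(-3)=73
Option C: A[4] 29->21, delta=-8, new_sum=76+(-8)=68
Option D: A[1] 5->8, delta=3, new_sum=76+(3)=79
Option E: A[3] -16->32, delta=48, new_sum=76+(48)=124 <-- matches target

Answer: E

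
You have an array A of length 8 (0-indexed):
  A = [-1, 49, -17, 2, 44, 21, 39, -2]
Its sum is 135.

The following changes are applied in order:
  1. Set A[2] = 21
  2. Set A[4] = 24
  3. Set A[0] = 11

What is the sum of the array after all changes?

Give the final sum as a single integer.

Initial sum: 135
Change 1: A[2] -17 -> 21, delta = 38, sum = 173
Change 2: A[4] 44 -> 24, delta = -20, sum = 153
Change 3: A[0] -1 -> 11, delta = 12, sum = 165

Answer: 165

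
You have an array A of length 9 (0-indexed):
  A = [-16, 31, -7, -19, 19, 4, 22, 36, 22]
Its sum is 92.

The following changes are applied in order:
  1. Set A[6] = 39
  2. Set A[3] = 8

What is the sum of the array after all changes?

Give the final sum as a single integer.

Initial sum: 92
Change 1: A[6] 22 -> 39, delta = 17, sum = 109
Change 2: A[3] -19 -> 8, delta = 27, sum = 136

Answer: 136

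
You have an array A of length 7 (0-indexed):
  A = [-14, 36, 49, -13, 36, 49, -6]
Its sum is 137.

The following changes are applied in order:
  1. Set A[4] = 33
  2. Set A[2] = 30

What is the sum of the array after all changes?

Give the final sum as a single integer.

Answer: 115

Derivation:
Initial sum: 137
Change 1: A[4] 36 -> 33, delta = -3, sum = 134
Change 2: A[2] 49 -> 30, delta = -19, sum = 115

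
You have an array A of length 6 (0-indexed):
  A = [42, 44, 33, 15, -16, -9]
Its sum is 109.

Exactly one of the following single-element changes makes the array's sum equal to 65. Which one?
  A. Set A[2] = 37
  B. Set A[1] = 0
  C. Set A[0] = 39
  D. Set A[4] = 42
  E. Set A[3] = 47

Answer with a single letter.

Option A: A[2] 33->37, delta=4, new_sum=109+(4)=113
Option B: A[1] 44->0, delta=-44, new_sum=109+(-44)=65 <-- matches target
Option C: A[0] 42->39, delta=-3, new_sum=109+(-3)=106
Option D: A[4] -16->42, delta=58, new_sum=109+(58)=167
Option E: A[3] 15->47, delta=32, new_sum=109+(32)=141

Answer: B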